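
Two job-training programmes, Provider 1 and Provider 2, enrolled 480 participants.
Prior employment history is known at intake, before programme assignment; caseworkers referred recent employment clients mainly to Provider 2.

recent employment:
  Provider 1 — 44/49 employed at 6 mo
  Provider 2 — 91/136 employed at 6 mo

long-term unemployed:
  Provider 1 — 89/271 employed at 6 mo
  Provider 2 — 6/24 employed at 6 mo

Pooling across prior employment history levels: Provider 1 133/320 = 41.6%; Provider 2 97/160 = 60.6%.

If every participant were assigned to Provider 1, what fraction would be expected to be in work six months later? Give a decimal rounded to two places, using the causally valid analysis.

0.55

Within every prior employment history level Provider 1 has the higher rate, yet pooled Provider 2 does — Simpson's reversal.
The imbalance in prior employment history arose from how participants were allocated, not from anything the programme did; and prior employment history independently affects the outcome. The pooled gap is confounded — condition on prior employment history.
Standardising Provider 1 to the population prior employment history mix: 0.385·44/49 + 0.615·89/271 = 0.548.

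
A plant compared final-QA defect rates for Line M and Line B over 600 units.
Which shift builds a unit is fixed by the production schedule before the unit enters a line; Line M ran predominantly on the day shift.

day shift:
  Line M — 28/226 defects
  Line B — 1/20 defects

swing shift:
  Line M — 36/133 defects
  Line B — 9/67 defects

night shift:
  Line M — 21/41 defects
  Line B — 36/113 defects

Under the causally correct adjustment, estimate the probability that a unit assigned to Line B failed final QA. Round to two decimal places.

Within every shift level Line B has the lower rate, yet pooled Line M does — Simpson's reversal.
The imbalance in shift arose from how units were allocated, not from anything the line did; and shift independently affects the outcome. The pooled gap is confounded — condition on shift.
Standardising Line B to the population shift mix: 0.410·1/20 + 0.333·9/67 + 0.257·36/113 = 0.147.

0.15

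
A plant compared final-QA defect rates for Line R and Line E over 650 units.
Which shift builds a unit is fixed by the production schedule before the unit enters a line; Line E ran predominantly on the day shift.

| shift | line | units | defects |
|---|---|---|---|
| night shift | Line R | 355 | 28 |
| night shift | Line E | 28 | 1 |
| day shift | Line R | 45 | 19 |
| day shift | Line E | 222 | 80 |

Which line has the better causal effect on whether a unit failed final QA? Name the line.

Line E

The shift-specific comparison favours Line E throughout, but the pooled figures favour Line R. The question is whether to condition on shift.
Nothing the line does changes shift; the imbalance is an allocation artefact. With shift also predicting the outcome, the pooled figure is confounded, and the within-stratum comparison is the causal one.
Within each level — night shift: 7.9% vs 3.6%; day shift: 42.2% vs 36.0% — Line E is lower every time.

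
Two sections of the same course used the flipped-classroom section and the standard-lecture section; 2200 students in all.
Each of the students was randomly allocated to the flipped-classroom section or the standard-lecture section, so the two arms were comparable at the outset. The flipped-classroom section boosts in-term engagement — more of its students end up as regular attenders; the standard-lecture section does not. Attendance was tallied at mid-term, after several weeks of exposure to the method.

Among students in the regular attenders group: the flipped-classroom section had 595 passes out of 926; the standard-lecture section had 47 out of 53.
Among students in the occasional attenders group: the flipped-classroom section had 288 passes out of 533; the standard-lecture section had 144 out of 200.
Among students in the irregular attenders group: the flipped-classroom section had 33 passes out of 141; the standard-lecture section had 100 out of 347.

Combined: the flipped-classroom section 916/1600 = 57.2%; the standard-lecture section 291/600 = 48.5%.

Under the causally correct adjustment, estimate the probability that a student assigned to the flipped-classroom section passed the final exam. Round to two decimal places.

Mid-term attendance here is a post-treatment variable shaped by the teaching method; conditioning on it would introduce bias rather than remove it. The overall comparison is the causal one.
So P(outcome | do(the flipped-classroom section)) is just the pooled rate for the flipped-classroom section: 916/1600 = 0.573.

0.57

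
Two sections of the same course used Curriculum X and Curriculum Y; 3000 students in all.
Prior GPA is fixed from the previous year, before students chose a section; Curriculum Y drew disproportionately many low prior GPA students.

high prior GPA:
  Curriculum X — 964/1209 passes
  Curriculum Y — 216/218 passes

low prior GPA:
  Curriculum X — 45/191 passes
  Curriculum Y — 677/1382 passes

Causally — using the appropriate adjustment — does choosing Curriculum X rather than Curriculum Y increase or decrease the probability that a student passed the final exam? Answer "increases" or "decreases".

decreases

The stratified and pooled comparisons disagree (Curriculum Y wins within each prior GPA band; Curriculum X wins overall), so the answer turns on the causal role of prior GPA band.
Prior GPA band is set before the teaching method has any effect — it is not caused by the teaching method — and it independently drives the outcome. That makes it a confounder, so the causal comparison is within prior GPA band levels.
Within each level — high prior GPA: 79.7% vs 99.1%; low prior GPA: 23.6% vs 49.0% — Curriculum Y is higher every time.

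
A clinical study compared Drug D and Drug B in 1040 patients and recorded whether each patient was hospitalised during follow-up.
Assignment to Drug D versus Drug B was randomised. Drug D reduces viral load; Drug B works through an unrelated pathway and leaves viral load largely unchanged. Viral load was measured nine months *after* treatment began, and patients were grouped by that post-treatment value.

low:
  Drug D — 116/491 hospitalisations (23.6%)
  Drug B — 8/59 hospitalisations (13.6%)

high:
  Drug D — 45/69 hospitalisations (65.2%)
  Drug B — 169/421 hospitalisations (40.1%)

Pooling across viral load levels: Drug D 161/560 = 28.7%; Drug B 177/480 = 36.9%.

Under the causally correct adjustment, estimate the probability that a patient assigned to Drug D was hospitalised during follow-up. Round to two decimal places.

Within every viral load level Drug B has the lower rate, yet pooled Drug D does — Simpson's reversal.
Stratifying would compare drugs among patients the drugs themselves sorted into viral load groups — a form of selection on an intermediate. The unconditioned pooled rates give the total causal effect.
So P(outcome | do(Drug D)) is just the pooled rate for Drug D: 161/560 = 0.287.

0.29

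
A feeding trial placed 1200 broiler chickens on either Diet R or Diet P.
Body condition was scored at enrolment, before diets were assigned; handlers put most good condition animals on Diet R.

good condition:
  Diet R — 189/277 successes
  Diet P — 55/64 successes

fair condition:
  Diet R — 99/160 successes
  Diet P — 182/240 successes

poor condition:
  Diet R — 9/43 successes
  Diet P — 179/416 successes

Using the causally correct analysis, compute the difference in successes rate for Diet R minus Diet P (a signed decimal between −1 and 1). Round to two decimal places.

Here starting body condition is a common cause — it drives both which diet a case falls under and the outcome. The crude comparison mixes populations; the stratum-specific rates are the causally relevant ones.
Adjusting over the population distribution of starting body condition: 0.284·(0.682−0.859) + 0.333·(0.619−0.758) + 0.383·(0.209−0.430) = -0.181.

-0.18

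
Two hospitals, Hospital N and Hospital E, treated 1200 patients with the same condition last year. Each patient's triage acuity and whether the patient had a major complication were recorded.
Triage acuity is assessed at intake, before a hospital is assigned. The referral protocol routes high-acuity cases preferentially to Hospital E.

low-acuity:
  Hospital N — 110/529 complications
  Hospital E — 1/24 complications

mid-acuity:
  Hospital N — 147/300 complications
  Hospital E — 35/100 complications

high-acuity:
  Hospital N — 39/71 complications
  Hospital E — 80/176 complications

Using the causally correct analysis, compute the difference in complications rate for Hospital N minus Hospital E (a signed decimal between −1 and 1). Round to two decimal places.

+0.14

Hospital E is lower inside every triage acuity stratum but Hospital N is lower in aggregate. Whether to stratify depends on how triage acuity relates to the hospital.
Here triage acuity is a common cause — it drives both which hospital a case falls under and the outcome. The crude comparison mixes populations; the stratum-specific rates are the causally relevant ones.
Adjusting over the population distribution of triage acuity: 0.461·(0.208−0.042) + 0.333·(0.490−0.350) + 0.206·(0.549−0.455) = +0.143.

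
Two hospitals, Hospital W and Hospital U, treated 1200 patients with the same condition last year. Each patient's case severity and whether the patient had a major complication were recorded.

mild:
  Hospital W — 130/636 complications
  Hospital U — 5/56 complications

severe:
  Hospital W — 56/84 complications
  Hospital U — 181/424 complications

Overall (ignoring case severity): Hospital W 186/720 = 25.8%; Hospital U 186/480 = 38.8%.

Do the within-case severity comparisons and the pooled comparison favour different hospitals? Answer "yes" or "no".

yes

Within each case severity level (mild 20.4% vs 8.9%; severe 66.7% vs 42.7%), Hospital U has the lower rate every time. Pooled: 25.8% vs 38.8% — Hospital W has the lower rate overall. The two comparisons disagree.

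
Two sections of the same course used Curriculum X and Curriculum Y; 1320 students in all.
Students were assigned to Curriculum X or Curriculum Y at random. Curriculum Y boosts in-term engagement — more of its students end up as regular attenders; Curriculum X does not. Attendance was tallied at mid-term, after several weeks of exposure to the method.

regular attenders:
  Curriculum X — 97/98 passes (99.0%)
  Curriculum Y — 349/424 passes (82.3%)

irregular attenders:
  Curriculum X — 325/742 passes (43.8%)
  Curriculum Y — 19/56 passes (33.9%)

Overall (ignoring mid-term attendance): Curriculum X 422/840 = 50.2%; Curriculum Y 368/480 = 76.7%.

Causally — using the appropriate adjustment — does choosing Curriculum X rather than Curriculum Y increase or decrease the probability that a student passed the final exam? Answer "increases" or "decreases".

decreases

Mid-term attendance is recorded after the teaching method and is itself shifted by it — it sits on the causal path from teaching method to outcome. Conditioning on a mediator would strip out part of the effect we want; the pooled comparison gives the total causal effect.
Pooled: Curriculum X 50.2% vs Curriculum Y 76.7%; Curriculum Y is higher overall.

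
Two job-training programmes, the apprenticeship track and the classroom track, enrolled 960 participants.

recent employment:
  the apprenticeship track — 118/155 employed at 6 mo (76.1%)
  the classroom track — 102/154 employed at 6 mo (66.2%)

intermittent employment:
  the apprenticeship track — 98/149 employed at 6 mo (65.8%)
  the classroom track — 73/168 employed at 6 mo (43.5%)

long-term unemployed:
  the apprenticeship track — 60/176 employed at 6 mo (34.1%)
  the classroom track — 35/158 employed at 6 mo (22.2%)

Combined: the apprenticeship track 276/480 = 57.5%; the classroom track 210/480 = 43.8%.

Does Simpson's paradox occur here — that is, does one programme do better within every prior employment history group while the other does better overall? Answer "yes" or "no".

no

Within each prior employment history level (recent employment 76.1% vs 66.2%; intermittent employment 65.8% vs 43.5%; long-term unemployed 34.1% vs 22.2%), the apprenticeship track has the higher rate every time. Pooled: 57.5% vs 43.8% — the apprenticeship track has the higher rate overall. They agree.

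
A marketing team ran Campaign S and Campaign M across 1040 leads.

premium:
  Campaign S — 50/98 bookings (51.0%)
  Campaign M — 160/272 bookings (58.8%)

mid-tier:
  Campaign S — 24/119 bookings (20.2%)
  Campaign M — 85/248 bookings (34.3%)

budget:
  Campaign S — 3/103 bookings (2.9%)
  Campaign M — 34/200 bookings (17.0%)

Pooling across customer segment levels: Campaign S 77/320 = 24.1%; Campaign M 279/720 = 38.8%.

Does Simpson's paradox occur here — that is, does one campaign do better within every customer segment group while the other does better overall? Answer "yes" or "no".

no

Within each customer segment level (premium 51.0% vs 58.8%; mid-tier 20.2% vs 34.3%; budget 2.9% vs 17.0%), Campaign M has the higher rate every time. Pooled: 24.1% vs 38.8% — Campaign M has the higher rate overall. They agree.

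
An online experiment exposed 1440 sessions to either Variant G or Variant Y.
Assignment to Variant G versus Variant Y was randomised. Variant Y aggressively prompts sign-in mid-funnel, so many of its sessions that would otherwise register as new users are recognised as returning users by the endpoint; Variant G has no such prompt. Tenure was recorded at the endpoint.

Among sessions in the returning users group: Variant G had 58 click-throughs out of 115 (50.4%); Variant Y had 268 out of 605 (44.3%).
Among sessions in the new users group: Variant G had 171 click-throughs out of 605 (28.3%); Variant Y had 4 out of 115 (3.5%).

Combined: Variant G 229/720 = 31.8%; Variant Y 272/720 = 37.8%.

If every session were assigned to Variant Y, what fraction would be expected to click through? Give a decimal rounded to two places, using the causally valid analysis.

0.38

User tenure is recorded after the variant and is itself shifted by it — it sits on the causal path from variant to outcome. Conditioning on a mediator would strip out part of the effect we want; the pooled comparison gives the total causal effect.
So P(outcome | do(Variant Y)) is just the pooled rate for Variant Y: 272/720 = 0.378.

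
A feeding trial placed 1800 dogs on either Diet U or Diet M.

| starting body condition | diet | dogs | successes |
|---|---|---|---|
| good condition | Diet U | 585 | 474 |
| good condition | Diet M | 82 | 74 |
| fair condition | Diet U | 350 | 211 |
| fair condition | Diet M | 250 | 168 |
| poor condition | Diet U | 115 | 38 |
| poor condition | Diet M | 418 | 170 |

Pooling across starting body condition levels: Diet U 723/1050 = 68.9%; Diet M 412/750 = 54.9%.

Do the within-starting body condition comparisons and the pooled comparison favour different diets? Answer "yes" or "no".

Within each starting body condition level (good condition 81.0% vs 90.2%; fair condition 60.3% vs 67.2%; poor condition 33.0% vs 40.7%), Diet M has the higher rate every time. Pooled: 68.9% vs 54.9% — Diet U has the higher rate overall. The two comparisons disagree.

yes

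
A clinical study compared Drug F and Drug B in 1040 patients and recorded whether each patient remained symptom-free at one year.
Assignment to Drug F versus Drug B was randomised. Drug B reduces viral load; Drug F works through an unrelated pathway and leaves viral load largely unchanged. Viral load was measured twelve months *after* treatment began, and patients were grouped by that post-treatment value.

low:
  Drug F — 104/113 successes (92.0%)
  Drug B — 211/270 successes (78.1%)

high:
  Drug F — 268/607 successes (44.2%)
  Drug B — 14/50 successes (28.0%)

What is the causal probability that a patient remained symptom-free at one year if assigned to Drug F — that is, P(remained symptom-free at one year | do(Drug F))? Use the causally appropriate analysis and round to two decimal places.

0.52

Within every viral load level Drug F has the higher rate, yet pooled Drug B does — Simpson's reversal.
Viral load here is a post-treatment variable shaped by the drug; conditioning on it would introduce bias rather than remove it. The overall comparison is the causal one.
So P(outcome | do(Drug F)) is just the pooled rate for Drug F: 372/720 = 0.517.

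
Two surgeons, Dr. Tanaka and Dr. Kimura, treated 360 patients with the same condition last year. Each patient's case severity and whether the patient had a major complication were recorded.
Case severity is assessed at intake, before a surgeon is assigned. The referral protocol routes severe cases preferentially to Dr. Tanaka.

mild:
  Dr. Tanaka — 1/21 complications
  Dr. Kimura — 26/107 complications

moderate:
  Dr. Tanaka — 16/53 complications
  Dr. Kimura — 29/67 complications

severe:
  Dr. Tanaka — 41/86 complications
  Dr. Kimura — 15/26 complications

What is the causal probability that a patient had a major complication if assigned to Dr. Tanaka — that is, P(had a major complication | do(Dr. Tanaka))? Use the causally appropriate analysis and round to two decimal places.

Case severity differs across surgeons for reasons unrelated to any effect of the surgeon itself, and it separately predicts the outcome — a classic confounder. We must compare within case severity levels.
Standardising Dr. Tanaka to the population case severity mix: 0.356·1/21 + 0.333·16/53 + 0.311·41/86 = 0.266.

0.27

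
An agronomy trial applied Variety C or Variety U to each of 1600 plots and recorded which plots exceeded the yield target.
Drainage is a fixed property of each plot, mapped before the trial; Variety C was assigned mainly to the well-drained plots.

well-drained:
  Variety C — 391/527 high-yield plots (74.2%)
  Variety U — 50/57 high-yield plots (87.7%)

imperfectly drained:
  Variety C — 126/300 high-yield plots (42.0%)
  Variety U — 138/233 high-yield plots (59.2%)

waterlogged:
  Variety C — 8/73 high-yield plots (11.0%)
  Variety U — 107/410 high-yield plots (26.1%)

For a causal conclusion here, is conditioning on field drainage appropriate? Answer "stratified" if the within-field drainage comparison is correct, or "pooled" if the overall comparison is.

Variety U is higher inside every field drainage stratum but Variety C is higher in aggregate. Whether to stratify depends on how field drainage relates to the variety.
Nothing the variety does changes field drainage; the imbalance is an allocation artefact. With field drainage also predicting the outcome, the pooled figure is confounded, and the within-stratum comparison is the causal one.
Within each level — well-drained: 74.2% vs 87.7%; imperfectly drained: 42.0% vs 59.2%; waterlogged: 11.0% vs 26.1% — Variety U is higher every time.

stratified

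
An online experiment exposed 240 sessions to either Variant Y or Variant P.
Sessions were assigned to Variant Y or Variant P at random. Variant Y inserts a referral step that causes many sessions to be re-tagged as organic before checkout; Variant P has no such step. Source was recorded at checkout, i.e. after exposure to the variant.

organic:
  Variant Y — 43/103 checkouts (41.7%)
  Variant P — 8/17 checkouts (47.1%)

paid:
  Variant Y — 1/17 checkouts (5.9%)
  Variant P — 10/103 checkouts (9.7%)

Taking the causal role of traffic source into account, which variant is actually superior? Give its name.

Variant Y

Variant P is higher inside every traffic source stratum but Variant Y is higher in aggregate. Whether to stratify depends on how traffic source relates to the variant.
Because the variant influences traffic source, traffic source is a post-treatment mediator, not a confounder. Stratifying on it would bias the estimate; the causal effect is the crude pooled difference.
Pooled: Variant Y 36.7% vs Variant P 15.0%; Variant Y is higher overall.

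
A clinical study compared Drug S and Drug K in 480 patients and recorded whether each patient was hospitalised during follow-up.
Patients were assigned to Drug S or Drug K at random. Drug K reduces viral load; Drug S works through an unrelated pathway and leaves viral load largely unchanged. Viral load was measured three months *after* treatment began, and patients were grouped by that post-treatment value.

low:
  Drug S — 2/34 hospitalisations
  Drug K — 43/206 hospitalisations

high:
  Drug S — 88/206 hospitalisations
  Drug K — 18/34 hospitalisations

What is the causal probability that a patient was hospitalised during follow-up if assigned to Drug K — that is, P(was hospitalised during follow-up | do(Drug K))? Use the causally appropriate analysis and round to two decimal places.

0.25

The stratified and pooled comparisons disagree (Drug S wins within each viral load; Drug K wins overall), so the answer turns on the causal role of viral load.
Viral load lies on the pathway drug → viral load → outcome, so adjusting for it blocks the indirect effect. For the total causal effect of drug, use the unadjusted pooled rates.
So P(outcome | do(Drug K)) is just the pooled rate for Drug K: 61/240 = 0.254.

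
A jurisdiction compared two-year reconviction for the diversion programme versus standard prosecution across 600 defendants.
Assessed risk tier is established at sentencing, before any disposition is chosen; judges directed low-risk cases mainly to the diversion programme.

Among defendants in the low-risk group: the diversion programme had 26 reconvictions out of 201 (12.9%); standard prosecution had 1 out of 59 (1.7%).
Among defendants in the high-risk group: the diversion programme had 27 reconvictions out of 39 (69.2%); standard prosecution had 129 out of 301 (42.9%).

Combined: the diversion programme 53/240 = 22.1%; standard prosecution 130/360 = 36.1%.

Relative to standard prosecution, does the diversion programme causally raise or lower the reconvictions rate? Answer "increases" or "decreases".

The stratified and pooled comparisons disagree (standard prosecution wins within each assessed risk tier; the diversion programme wins overall), so the answer turns on the causal role of assessed risk tier.
Here assessed risk tier is a common cause — it drives both which disposition a case falls under and the outcome. The crude comparison mixes populations; the stratum-specific rates are the causally relevant ones.
Within each level — low-risk: 12.9% vs 1.7%; high-risk: 69.2% vs 42.9% — standard prosecution is lower every time.

increases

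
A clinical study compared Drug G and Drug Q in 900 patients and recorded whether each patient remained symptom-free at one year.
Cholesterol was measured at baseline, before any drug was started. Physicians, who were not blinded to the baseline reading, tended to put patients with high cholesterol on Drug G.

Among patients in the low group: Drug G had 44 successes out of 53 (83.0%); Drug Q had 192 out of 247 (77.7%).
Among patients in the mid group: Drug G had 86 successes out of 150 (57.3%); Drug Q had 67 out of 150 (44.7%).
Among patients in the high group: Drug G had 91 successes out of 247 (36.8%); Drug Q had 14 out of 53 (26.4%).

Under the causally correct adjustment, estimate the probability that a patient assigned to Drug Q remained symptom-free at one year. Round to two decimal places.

Drug G is higher inside every cholesterol stratum but Drug Q is higher in aggregate. Whether to stratify depends on how cholesterol relates to the drug.
The imbalance in cholesterol arose from how patients were allocated, not from anything the drug did; and cholesterol independently affects the outcome. The pooled gap is confounded — condition on cholesterol.
Standardising Drug Q to the population cholesterol mix: 0.333·192/247 + 0.333·67/150 + 0.333·14/53 = 0.496.

0.50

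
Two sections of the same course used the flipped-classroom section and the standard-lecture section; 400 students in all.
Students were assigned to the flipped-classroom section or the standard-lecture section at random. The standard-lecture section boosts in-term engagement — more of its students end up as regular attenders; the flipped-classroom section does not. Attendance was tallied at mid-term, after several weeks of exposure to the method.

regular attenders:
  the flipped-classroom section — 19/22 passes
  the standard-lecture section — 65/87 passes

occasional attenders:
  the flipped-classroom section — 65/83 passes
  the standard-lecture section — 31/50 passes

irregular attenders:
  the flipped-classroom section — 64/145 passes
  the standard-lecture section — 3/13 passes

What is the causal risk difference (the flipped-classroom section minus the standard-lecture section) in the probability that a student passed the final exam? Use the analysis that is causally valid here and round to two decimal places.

Because the teaching method influences mid-term attendance, mid-term attendance is a post-treatment mediator, not a confounder. Stratifying on it would bias the estimate; the causal effect is the crude pooled difference.
The causal difference is the pooled difference: 0.592 − 0.660 = -0.068.

-0.07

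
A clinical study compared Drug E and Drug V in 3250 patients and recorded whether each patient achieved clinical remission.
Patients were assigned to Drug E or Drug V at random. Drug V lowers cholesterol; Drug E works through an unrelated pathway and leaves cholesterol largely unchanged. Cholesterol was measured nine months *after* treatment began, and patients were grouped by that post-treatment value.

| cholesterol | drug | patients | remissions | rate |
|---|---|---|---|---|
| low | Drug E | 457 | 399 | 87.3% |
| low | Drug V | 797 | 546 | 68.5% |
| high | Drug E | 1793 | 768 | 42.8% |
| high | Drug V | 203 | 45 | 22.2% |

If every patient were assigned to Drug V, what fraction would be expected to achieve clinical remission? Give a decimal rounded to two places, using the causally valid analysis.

0.59

Drug E is higher inside every cholesterol stratum but Drug V is higher in aggregate. Whether to stratify depends on how cholesterol relates to the drug.
The distribution of cholesterol is itself part of what the drug does — it is an intermediate outcome. Holding it fixed would remove that part of the effect; the total effect is the pooled difference.
So P(outcome | do(Drug V)) is just the pooled rate for Drug V: 591/1000 = 0.591.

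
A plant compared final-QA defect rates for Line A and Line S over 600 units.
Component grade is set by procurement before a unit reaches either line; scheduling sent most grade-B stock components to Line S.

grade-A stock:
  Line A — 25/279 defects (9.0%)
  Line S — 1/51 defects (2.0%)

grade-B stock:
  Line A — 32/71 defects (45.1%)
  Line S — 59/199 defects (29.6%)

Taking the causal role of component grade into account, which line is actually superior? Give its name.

Line S

Since component grade is a pre-existing factor (not a product of the line) and it affects the outcome on its own, it is a confounder. The stratified rates, not the pooled rate, identify the causal effect.
Within each level — grade-A stock: 9.0% vs 2.0%; grade-B stock: 45.1% vs 29.6% — Line S is lower every time.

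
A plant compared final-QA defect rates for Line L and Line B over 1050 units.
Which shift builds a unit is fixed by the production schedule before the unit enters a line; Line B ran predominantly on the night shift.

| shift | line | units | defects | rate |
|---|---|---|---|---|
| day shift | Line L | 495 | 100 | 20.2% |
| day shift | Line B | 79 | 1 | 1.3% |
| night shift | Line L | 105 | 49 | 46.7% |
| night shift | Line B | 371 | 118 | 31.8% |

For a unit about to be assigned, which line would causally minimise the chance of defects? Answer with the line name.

The imbalance in shift arose from how units were allocated, not from anything the line did; and shift independently affects the outcome. The pooled gap is confounded — condition on shift.
Within each level — day shift: 20.2% vs 1.3%; night shift: 46.7% vs 31.8% — Line B is lower every time.

Line B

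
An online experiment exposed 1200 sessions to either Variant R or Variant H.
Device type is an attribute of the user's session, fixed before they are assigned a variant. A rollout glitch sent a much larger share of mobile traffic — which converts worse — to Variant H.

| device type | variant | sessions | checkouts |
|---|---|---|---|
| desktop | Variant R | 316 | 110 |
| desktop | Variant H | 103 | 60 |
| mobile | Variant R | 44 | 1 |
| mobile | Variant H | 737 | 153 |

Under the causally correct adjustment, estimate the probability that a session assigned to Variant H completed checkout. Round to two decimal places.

Nothing the variant does changes device type; the imbalance is an allocation artefact. With device type also predicting the outcome, the pooled figure is confounded, and the within-stratum comparison is the causal one.
Standardising Variant H to the population device type mix: 0.349·60/103 + 0.651·153/737 = 0.339.

0.34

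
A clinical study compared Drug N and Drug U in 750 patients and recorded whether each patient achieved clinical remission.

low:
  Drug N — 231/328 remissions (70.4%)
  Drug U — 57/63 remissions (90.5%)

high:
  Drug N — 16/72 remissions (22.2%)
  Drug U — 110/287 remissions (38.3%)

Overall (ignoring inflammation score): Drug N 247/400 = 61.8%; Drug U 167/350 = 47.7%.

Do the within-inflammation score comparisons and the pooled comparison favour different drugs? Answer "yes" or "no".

Within each inflammation score level (low 70.4% vs 90.5%; high 22.2% vs 38.3%), Drug U has the higher rate every time. Pooled: 61.8% vs 47.7% — Drug N has the higher rate overall. The two comparisons disagree.

yes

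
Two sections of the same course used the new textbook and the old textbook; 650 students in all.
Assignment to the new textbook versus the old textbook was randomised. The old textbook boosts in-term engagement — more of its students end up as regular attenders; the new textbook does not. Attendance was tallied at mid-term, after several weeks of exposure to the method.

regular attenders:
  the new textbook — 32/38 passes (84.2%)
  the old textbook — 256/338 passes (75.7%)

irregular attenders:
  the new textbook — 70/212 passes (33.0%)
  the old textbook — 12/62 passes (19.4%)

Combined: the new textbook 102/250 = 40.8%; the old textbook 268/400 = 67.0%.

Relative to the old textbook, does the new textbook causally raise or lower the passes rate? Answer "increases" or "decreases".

decreases

The mid-term attendance-specific comparison favours the new textbook throughout, but the pooled figures favour the old textbook. The question is whether to condition on mid-term attendance.
Mid-term attendance is downstream of the teaching method. One should not condition on a consequence of treatment, so the overall rates are the right comparison.
Pooled: the new textbook 40.8% vs the old textbook 67.0%; the old textbook is higher overall.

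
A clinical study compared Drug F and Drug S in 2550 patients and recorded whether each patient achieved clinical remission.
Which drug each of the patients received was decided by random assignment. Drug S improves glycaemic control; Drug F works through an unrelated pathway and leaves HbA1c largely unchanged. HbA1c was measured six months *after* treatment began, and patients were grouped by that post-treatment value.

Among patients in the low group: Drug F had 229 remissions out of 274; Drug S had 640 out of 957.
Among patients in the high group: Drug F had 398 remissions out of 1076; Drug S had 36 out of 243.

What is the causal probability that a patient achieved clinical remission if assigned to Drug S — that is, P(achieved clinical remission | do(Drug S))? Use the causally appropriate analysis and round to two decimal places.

0.56

Within every HbA1c level Drug F has the higher rate, yet pooled Drug S does — Simpson's reversal.
The distribution of HbA1c is itself part of what the drug does — it is an intermediate outcome. Holding it fixed would remove that part of the effect; the total effect is the pooled difference.
So P(outcome | do(Drug S)) is just the pooled rate for Drug S: 676/1200 = 0.563.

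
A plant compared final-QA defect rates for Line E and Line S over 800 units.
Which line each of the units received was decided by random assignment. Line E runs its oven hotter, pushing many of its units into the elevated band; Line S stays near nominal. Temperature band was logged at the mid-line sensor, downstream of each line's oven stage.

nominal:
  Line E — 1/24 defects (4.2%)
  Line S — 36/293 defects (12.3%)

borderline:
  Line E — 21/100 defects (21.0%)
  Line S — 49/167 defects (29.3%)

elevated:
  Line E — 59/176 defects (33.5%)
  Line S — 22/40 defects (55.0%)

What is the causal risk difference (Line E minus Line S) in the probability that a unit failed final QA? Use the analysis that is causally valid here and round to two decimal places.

+0.06

In-process temperature band here is a post-treatment variable shaped by the line; conditioning on it would introduce bias rather than remove it. The overall comparison is the causal one.
The causal difference is the pooled difference: 0.270 − 0.214 = +0.056.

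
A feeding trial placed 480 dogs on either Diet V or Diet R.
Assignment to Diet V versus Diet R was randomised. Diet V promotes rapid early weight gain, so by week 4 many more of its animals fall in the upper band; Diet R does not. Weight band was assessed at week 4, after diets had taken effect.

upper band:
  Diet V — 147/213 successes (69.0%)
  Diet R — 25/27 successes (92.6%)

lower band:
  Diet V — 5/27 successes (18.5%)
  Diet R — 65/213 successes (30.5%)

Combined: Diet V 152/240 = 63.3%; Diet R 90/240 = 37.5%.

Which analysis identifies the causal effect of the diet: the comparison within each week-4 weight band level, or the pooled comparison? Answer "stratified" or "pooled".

pooled

Week-4 weight band is recorded after the diet and is itself shifted by it — it sits on the causal path from diet to outcome. Conditioning on a mediator would strip out part of the effect we want; the pooled comparison gives the total causal effect.
Pooled: Diet V 63.3% vs Diet R 37.5%; Diet V is higher overall.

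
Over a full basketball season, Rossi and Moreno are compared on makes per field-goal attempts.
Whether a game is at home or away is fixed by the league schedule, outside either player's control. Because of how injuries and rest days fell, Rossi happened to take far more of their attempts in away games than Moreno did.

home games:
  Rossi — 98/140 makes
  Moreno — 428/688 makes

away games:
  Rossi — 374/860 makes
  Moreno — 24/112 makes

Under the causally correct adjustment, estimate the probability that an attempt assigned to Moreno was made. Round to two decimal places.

Nothing the player does changes game venue; the imbalance is an allocation artefact. With game venue also predicting the outcome, the pooled figure is confounded, and the within-stratum comparison is the causal one.
Standardising Moreno to the population game venue mix: 0.460·428/688 + 0.540·24/112 = 0.402.

0.40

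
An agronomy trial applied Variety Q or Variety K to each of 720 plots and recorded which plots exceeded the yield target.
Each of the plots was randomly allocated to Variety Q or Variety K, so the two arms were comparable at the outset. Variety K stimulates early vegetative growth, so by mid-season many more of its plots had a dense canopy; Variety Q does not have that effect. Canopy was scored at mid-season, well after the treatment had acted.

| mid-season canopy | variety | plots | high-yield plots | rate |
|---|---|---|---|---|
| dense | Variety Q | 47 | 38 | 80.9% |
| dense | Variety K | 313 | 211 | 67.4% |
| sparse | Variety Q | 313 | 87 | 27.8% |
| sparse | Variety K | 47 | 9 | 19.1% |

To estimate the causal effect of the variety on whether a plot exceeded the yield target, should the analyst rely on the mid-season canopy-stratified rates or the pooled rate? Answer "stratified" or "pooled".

pooled

Mid-season canopy is recorded after the variety and is itself shifted by it — it sits on the causal path from variety to outcome. Conditioning on a mediator would strip out part of the effect we want; the pooled comparison gives the total causal effect.
Pooled: Variety Q 34.7% vs Variety K 61.1%; Variety K is higher overall.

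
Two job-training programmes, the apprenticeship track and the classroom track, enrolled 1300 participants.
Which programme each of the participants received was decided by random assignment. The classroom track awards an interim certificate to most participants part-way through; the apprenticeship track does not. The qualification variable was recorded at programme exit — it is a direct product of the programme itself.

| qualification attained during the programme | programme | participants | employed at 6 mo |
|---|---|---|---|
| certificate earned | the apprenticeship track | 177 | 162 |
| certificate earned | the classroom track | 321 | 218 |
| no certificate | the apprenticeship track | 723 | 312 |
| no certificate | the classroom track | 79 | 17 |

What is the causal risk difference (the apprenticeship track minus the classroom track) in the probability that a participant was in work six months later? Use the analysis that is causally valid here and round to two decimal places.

-0.06

Qualification attained during the programme is recorded after the programme and is itself shifted by it — it sits on the causal path from programme to outcome. Conditioning on a mediator would strip out part of the effect we want; the pooled comparison gives the total causal effect.
The causal difference is the pooled difference: 0.527 − 0.588 = -0.061.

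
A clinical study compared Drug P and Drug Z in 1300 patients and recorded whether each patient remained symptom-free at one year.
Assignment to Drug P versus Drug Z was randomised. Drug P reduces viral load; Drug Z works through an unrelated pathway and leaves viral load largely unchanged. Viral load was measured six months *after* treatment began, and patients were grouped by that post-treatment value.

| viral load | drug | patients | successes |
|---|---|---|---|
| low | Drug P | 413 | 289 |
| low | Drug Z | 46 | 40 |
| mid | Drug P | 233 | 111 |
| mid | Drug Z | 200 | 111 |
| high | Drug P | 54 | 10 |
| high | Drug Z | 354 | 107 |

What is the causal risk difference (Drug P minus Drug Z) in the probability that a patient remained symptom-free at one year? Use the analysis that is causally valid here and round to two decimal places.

+0.16

Viral load is recorded after the drug and is itself shifted by it — it sits on the causal path from drug to outcome. Conditioning on a mediator would strip out part of the effect we want; the pooled comparison gives the total causal effect.
The causal difference is the pooled difference: 0.586 − 0.430 = +0.156.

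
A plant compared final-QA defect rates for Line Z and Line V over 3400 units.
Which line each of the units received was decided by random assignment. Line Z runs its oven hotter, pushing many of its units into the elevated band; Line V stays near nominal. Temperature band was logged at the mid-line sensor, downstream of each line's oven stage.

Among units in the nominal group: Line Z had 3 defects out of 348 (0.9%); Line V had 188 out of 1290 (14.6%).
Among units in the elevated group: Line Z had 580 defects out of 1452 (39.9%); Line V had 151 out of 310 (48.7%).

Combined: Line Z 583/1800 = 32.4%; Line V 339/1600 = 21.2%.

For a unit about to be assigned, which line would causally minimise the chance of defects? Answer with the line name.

Line V

The stratified and pooled comparisons disagree (Line Z wins within each in-process temperature band; Line V wins overall), so the answer turns on the causal role of in-process temperature band.
In-process temperature band is recorded after the line and is itself shifted by it — it sits on the causal path from line to outcome. Conditioning on a mediator would strip out part of the effect we want; the pooled comparison gives the total causal effect.
Pooled: Line Z 32.4% vs Line V 21.2%; Line V is lower overall.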